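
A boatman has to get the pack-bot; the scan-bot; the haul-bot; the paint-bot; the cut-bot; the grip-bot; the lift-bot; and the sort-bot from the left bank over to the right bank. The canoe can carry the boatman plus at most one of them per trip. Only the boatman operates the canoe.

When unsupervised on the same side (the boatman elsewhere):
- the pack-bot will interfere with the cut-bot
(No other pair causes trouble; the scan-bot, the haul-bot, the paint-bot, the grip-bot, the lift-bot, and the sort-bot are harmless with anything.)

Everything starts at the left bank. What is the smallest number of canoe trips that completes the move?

15

Counting alone: the boatman can take at most 1 across per trip to the right bank, so moving all 8 needs at least 8 loaded trips out, with a return between consecutive ones — at least 15 crossings.
The plan below uses exactly 15 crossings, so it is optimal:
1. Boatman goes to the right bank with the pack-bot.  [the left bank: the cut-bot, the grip-bot, the haul-bot, the lift-bot, the paint-bot, the scan-bot, the sort-bot | the right bank: the pack-bot]
2. Boatman goes back to the left bank alone.  [the left bank: the cut-bot, the grip-bot, the haul-bot, the lift-bot, the paint-bot, the scan-bot, the sort-bot | the right bank: the pack-bot]
3. Boatman goes to the right bank with the scan-bot.  [the left bank: the cut-bot, the grip-bot, the haul-bot, the lift-bot, the paint-bot, the sort-bot | the right bank: the pack-bot, the scan-bot]
4. Boatman goes back to the left bank alone.  [the left bank: the cut-bot, the grip-bot, the haul-bot, the lift-bot, the paint-bot, the sort-bot | the right bank: the pack-bot, the scan-bot]
5. Boatman goes to the right bank with the haul-bot.  [the left bank: the cut-bot, the grip-bot, the lift-bot, the paint-bot, the sort-bot | the right bank: the haul-bot, the pack-bot, the scan-bot]
6. Boatman goes back to the left bank alone.  [the left bank: the cut-bot, the grip-bot, the lift-bot, the paint-bot, the sort-bot | the right bank: the haul-bot, the pack-bot, the scan-bot]
7. Boatman goes to the right bank with the paint-bot.  [the left bank: the cut-bot, the grip-bot, the lift-bot, the sort-bot | the right bank: the haul-bot, the pack-bot, the paint-bot, the scan-bot]
8. Boatman goes back to the left bank alone.  [the left bank: the cut-bot, the grip-bot, the lift-bot, the sort-bot | the right bank: the haul-bot, the pack-bot, the paint-bot, the scan-bot]
9. Boatman goes to the right bank with the grip-bot.  [the left bank: the cut-bot, the lift-bot, the sort-bot | the right bank: the grip-bot, the haul-bot, the pack-bot, the paint-bot, the scan-bot]
10. Boatman goes back to the left bank alone.  [the left bank: the cut-bot, the lift-bot, the sort-bot | the right bank: the grip-bot, the haul-bot, the pack-bot, the paint-bot, the scan-bot]
11. Boatman goes to the right bank with the lift-bot.  [the left bank: the cut-bot, the sort-bot | the right bank: the grip-bot, the haul-bot, the lift-bot, the pack-bot, the paint-bot, the scan-bot]
12. Boatman goes back to the left bank alone.  [the left bank: the cut-bot, the sort-bot | the right bank: the grip-bot, the haul-bot, the lift-bot, the pack-bot, the paint-bot, the scan-bot]
13. Boatman goes to the right bank with the sort-bot.  [the left bank: the cut-bot | the right bank: the grip-bot, the haul-bot, the lift-bot, the pack-bot, the paint-bot, the scan-bot, the sort-bot]
14. Boatman goes back to the left bank alone.  [the left bank: the cut-bot | the right bank: the grip-bot, the haul-bot, the lift-bot, the pack-bot, the paint-bot, the scan-bot, the sort-bot]
15. Boatman goes to the right bank with the cut-bot.  [the left bank: — | the right bank: the cut-bot, the grip-bot, the haul-bot, the lift-bot, the pack-bot, the paint-bot, the scan-bot, the sort-bot]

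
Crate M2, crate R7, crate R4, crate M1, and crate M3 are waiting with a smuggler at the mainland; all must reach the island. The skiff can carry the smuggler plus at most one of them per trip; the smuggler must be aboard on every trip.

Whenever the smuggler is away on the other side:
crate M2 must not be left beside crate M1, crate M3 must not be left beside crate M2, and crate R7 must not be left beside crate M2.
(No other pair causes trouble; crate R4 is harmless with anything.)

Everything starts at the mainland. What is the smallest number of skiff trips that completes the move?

Following every safe sequence of crossings from the start, the most of the 5 that can be at the island as the skiff arrives there on crossings 1, 3, 5 is 1, 2, 3 respectively; the best ever achieved is 3 of 5.
From crossing 7 on, no configuration arises that was not already reachable earlier: only 18 distinct safe configurations (who is on which side, and where the skiff is) can ever be reached, none of them has everyone across, and every continuation just revisits them. So no valid plan exists.

impossible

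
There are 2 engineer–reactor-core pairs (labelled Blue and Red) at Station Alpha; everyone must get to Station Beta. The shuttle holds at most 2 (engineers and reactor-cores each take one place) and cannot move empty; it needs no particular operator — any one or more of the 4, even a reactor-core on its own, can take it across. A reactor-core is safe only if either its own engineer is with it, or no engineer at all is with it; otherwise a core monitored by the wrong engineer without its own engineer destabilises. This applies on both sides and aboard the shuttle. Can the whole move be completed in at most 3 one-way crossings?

Counting alone: each trip to Station Beta takes at most 2 across and each return brings at least 1 back, so after t trips out (and t−1 returns) at most 2t − (t−1) of the 4 are across; that first reaches 4 at t = 3, so at least 5 crossings are needed.
Since 3 < 5, 3 crossings cannot be enough. (The shortest complete plan in fact takes 5:)
1. engineer Blue and reactor-core Blue cross → Station Beta.
2. engineer Blue crosses ← Station Alpha.
3. engineer Blue and engineer Red cross → Station Beta.
4. engineer Red crosses ← Station Alpha.
5. engineer Red and reactor-core Red cross → Station Beta.

No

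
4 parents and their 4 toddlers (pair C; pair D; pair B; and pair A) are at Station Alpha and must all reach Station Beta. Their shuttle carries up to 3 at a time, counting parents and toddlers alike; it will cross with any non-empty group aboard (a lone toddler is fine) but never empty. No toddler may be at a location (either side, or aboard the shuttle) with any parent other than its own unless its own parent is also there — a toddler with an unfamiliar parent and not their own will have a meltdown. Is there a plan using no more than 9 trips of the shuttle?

Yes

Yes — this plan uses 9 crossings (≤ 9):
1. parent C and toddler C cross → Station Beta.
2. parent C crosses ← Station Alpha.
3. parent C, parent D, and toddler D cross → Station Beta.
4. parent C and toddler C cross ← Station Alpha.
5. parent A, parent B, and parent C cross → Station Beta.
6. toddler D crosses ← Station Alpha.
7. toddler C and toddler D cross → Station Beta.
8. toddler C crosses ← Station Alpha.
9. toddler A, toddler B, and toddler C cross → Station Beta.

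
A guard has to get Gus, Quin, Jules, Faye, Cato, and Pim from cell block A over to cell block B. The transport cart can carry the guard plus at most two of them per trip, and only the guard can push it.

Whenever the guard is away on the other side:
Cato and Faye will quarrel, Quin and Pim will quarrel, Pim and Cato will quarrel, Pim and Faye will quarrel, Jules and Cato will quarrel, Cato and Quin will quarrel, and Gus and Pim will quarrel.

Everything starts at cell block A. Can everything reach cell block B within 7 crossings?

No

Counting alone: the guard can take at most 2 across per trip to cell block B, so moving all 6 needs at least 3 loaded trips out, with a return between consecutive ones — at least 5 crossings.
The safety rule pushes this higher. Following every safe sequence of crossings, the most of the 6 that can be at cell block B as the transport cart arrives there on crossings 5, 7 is 4, 5 respectively — never all 6.
So the move cannot be finished within 7 crossings. (The shortest complete plan takes 9:)
1. Guard goes to cell block B with Cato and Pim.
2. Guard goes back to cell block A with Cato.
3. Guard goes to cell block B with Cato and Gus.
4. Guard goes back to cell block A with Pim.
5. Guard goes to cell block B with Faye and Quin.
6. Guard goes back to cell block A with Cato.
7. Guard goes to cell block B with Cato and Jules.
8. Guard goes back to cell block A with Cato.
9. Guard goes to cell block B with Cato and Pim.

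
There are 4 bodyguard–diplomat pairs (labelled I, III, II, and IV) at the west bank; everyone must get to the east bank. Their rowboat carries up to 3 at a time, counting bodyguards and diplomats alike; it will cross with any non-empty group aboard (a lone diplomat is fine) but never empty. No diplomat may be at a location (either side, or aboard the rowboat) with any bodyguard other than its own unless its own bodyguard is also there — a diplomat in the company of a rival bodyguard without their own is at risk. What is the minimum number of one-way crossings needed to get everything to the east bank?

9

Counting alone: each trip to the east bank takes at most 3 across and each return brings at least 1 back, so after t trips out (and t−1 returns) at most 3t − (t−1) of the 8 are across; that first reaches 8 at t = 4, so at least 7 crossings are needed.
The safety rule pushes this higher. Following every safe sequence of crossings, the most of the 8 that can be at the east bank as the rowboat arrives there on crossing 7 is 7 — never all 8.
So no plan with fewer than 9 crossings exists, and this one achieves 9:
1. bodyguard I and diplomat I cross → the east bank.
2. bodyguard I crosses ← the west bank.
3. bodyguard I, bodyguard III, and diplomat III cross → the east bank.
4. bodyguard I and diplomat I cross ← the west bank.
5. bodyguard I, bodyguard II, and bodyguard IV cross → the east bank.
6. diplomat III crosses ← the west bank.
7. diplomat I and diplomat III cross → the east bank.
8. diplomat I crosses ← the west bank.
9. diplomat I, diplomat II, and diplomat IV cross → the east bank.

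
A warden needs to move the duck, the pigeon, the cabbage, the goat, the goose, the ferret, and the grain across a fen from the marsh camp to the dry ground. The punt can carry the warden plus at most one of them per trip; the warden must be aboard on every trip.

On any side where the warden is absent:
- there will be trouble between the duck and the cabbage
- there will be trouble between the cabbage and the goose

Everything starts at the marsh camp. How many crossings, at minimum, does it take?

Counting alone: the warden can take at most 1 across per trip to the dry ground, so moving all 7 needs at least 7 loaded trips out, with a return between consecutive ones — at least 13 crossings.
The safety rule pushes this higher. Following every safe sequence of crossings, the most of the 7 that can be at the dry ground as the punt arrives there on crossing 13 is 6 — never all 7.
So no plan with fewer than 15 crossings exists, and this one achieves 15:
1. Warden goes to the dry ground with the cabbage.  [the marsh camp: the duck, the ferret, the goat, the goose, the grain, the pigeon | the dry ground: the cabbage]
2. Warden goes back to the marsh camp alone.  [the marsh camp: the duck, the ferret, the goat, the goose, the grain, the pigeon | the dry ground: the cabbage]
3. Warden goes to the dry ground with the duck.  [the marsh camp: the ferret, the goat, the goose, the grain, the pigeon | the dry ground: the cabbage, the duck]
4. Warden goes back to the marsh camp with the cabbage.  [the marsh camp: the cabbage, the ferret, the goat, the goose, the grain, the pigeon | the dry ground: the duck]
5. Warden goes to the dry ground with the goose.  [the marsh camp: the cabbage, the ferret, the goat, the grain, the pigeon | the dry ground: the duck, the goose]
6. Warden goes back to the marsh camp alone.  [the marsh camp: the cabbage, the ferret, the goat, the grain, the pigeon | the dry ground: the duck, the goose]
7. Warden goes to the dry ground with the pigeon.  [the marsh camp: the cabbage, the ferret, the goat, the grain | the dry ground: the duck, the goose, the pigeon]
8. Warden goes back to the marsh camp alone.  [the marsh camp: the cabbage, the ferret, the goat, the grain | the dry ground: the duck, the goose, the pigeon]
9. Warden goes to the dry ground with the goat.  [the marsh camp: the cabbage, the ferret, the grain | the dry ground: the duck, the goat, the goose, the pigeon]
10. Warden goes back to the marsh camp alone.  [the marsh camp: the cabbage, the ferret, the grain | the dry ground: the duck, the goat, the goose, the pigeon]
11. Warden goes to the dry ground with the ferret.  [the marsh camp: the cabbage, the grain | the dry ground: the duck, the ferret, the goat, the goose, the pigeon]
12. Warden goes back to the marsh camp alone.  [the marsh camp: the cabbage, the grain | the dry ground: the duck, the ferret, the goat, the goose, the pigeon]
13. Warden goes to the dry ground with the grain.  [the marsh camp: the cabbage | the dry ground: the duck, the ferret, the goat, the goose, the grain, the pigeon]
14. Warden goes back to the marsh camp alone.  [the marsh camp: the cabbage | the dry ground: the duck, the ferret, the goat, the goose, the grain, the pigeon]
15. Warden goes to the dry ground with the cabbage.  [the marsh camp: — | the dry ground: the cabbage, the duck, the ferret, the goat, the goose, the grain, the pigeon]

15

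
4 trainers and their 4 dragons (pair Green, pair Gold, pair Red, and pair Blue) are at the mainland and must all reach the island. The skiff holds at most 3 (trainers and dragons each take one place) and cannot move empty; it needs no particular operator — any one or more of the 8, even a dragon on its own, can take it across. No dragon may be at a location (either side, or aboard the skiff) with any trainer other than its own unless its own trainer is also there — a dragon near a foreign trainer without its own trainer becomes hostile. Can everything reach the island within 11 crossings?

Yes

Yes — this plan uses 9 crossings (≤ 11):
1. dragon Green and trainer Green cross → the island.
2. trainer Green crosses ← the mainland.
3. dragon Gold, trainer Gold, and trainer Green cross → the island.
4. dragon Green and trainer Green cross ← the mainland.
5. trainer Blue, trainer Green, and trainer Red cross → the island.
6. dragon Gold crosses ← the mainland.
7. dragon Gold and dragon Green cross → the island.
8. dragon Green crosses ← the mainland.
9. dragon Blue, dragon Green, and dragon Red cross → the island.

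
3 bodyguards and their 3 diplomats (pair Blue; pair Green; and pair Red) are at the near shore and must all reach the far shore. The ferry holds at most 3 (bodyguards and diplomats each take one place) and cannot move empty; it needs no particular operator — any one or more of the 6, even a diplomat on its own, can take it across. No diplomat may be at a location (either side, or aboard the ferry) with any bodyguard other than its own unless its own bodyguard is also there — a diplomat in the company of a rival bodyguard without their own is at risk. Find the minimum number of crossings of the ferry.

Counting alone: each trip to the far shore takes at most 3 across and each return brings at least 1 back, so after t trips out (and t−1 returns) at most 3t − (t−1) of the 6 are across; that first reaches 6 at t = 3, so at least 5 crossings are needed.
The plan below uses exactly 5 crossings, so it is optimal:
1. bodyguard Blue and diplomat Blue cross → the far shore.
2. bodyguard Blue crosses ← the near shore.
3. bodyguard Blue, bodyguard Green, and bodyguard Red cross → the far shore.
4. diplomat Blue crosses ← the near shore.
5. diplomat Blue, diplomat Green, and diplomat Red cross → the far shore.

5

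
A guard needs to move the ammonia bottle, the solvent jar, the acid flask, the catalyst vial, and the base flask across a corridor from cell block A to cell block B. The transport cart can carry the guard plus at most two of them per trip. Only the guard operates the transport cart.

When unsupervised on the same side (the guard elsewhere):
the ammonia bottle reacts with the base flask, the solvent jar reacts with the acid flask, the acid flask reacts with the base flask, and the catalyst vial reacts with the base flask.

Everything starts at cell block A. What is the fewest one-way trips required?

Counting alone: the guard can take at most 2 across per trip to cell block B, so moving all 5 needs at least 3 loaded trips out, with a return between consecutive ones — at least 5 crossings.
The plan below uses exactly 5 crossings, so it is optimal:
1. Guard goes to cell block B with the base flask and the solvent jar.  [cell block A: the acid flask, the ammonia bottle, the catalyst vial | cell block B: the base flask, the solvent jar]
2. Guard goes back to cell block A alone.  [cell block A: the acid flask, the ammonia bottle, the catalyst vial | cell block B: the base flask, the solvent jar]
3. Guard goes to cell block B with the ammonia bottle and the catalyst vial.  [cell block A: the acid flask | cell block B: the ammonia bottle, the base flask, the catalyst vial, the solvent jar]
4. Guard goes back to cell block A with the base flask.  [cell block A: the acid flask, the base flask | cell block B: the ammonia bottle, the catalyst vial, the solvent jar]
5. Guard goes to cell block B with the acid flask and the base flask.  [cell block A: — | cell block B: the acid flask, the ammonia bottle, the base flask, the catalyst vial, the solvent jar]

5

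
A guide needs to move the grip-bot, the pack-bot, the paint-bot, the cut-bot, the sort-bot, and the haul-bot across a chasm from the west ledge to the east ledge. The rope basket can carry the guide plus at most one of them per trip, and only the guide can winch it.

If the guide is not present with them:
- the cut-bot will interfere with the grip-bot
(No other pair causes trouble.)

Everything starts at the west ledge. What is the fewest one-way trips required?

11

Counting alone: the guide can take at most 1 across per trip to the east ledge, so moving all 6 needs at least 6 loaded trips out, with a return between consecutive ones — at least 11 crossings.
The plan below uses exactly 11 crossings, so it is optimal:
1. Guide goes to the east ledge with the grip-bot.  [the west ledge: the cut-bot, the haul-bot, the pack-bot, the paint-bot, the sort-bot | the east ledge: the grip-bot]
2. Guide goes back to the west ledge alone.  [the west ledge: the cut-bot, the haul-bot, the pack-bot, the paint-bot, the sort-bot | the east ledge: the grip-bot]
3. Guide goes to the east ledge with the pack-bot.  [the west ledge: the cut-bot, the haul-bot, the paint-bot, the sort-bot | the east ledge: the grip-bot, the pack-bot]
4. Guide goes back to the west ledge alone.  [the west ledge: the cut-bot, the haul-bot, the paint-bot, the sort-bot | the east ledge: the grip-bot, the pack-bot]
5. Guide goes to the east ledge with the paint-bot.  [the west ledge: the cut-bot, the haul-bot, the sort-bot | the east ledge: the grip-bot, the pack-bot, the paint-bot]
6. Guide goes back to the west ledge alone.  [the west ledge: the cut-bot, the haul-bot, the sort-bot | the east ledge: the grip-bot, the pack-bot, the paint-bot]
7. Guide goes to the east ledge with the sort-bot.  [the west ledge: the cut-bot, the haul-bot | the east ledge: the grip-bot, the pack-bot, the paint-bot, the sort-bot]
8. Guide goes back to the west ledge alone.  [the west ledge: the cut-bot, the haul-bot | the east ledge: the grip-bot, the pack-bot, the paint-bot, the sort-bot]
9. Guide goes to the east ledge with the haul-bot.  [the west ledge: the cut-bot | the east ledge: the grip-bot, the haul-bot, the pack-bot, the paint-bot, the sort-bot]
10. Guide goes back to the west ledge alone.  [the west ledge: the cut-bot | the east ledge: the grip-bot, the haul-bot, the pack-bot, the paint-bot, the sort-bot]
11. Guide goes to the east ledge with the cut-bot.  [the west ledge: — | the east ledge: the cut-bot, the grip-bot, the haul-bot, the pack-bot, the paint-bot, the sort-bot]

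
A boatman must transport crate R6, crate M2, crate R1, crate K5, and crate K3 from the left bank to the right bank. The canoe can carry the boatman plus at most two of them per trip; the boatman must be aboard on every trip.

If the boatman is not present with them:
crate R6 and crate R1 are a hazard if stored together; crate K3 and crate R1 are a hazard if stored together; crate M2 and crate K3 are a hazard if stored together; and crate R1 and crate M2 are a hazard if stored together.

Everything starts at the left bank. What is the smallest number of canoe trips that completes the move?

7

Counting alone: the boatman can take at most 2 across per trip to the right bank, so moving all 5 needs at least 3 loaded trips out, with a return between consecutive ones — at least 5 crossings.
The safety rule pushes this higher. Following every safe sequence of crossings, the most of the 5 that can be at the right bank as the canoe arrives there on crossing 5 is 4 — never all 5.
So no plan with fewer than 7 crossings exists, and this one achieves 7:
1. Boatman goes to the right bank with crate M2 and crate R1.  [the left bank: crate K3, crate K5, crate R6 | the right bank: crate M2, crate R1]
2. Boatman goes back to the left bank with crate M2.  [the left bank: crate K3, crate K5, crate M2, crate R6 | the right bank: crate R1]
3. Boatman goes to the right bank with crate M2 and crate R6.  [the left bank: crate K3, crate K5 | the right bank: crate M2, crate R1, crate R6]
4. Boatman goes back to the left bank with crate R1.  [the left bank: crate K3, crate K5, crate R1 | the right bank: crate M2, crate R6]
5. Boatman goes to the right bank with crate K5 and crate R1.  [the left bank: crate K3 | the right bank: crate K5, crate M2, crate R1, crate R6]
6. Boatman goes back to the left bank with crate R1.  [the left bank: crate K3, crate R1 | the right bank: crate K5, crate M2, crate R6]
7. Boatman goes to the right bank with crate K3 and crate R1.  [the left bank: — | the right bank: crate K3, crate K5, crate M2, crate R1, crate R6]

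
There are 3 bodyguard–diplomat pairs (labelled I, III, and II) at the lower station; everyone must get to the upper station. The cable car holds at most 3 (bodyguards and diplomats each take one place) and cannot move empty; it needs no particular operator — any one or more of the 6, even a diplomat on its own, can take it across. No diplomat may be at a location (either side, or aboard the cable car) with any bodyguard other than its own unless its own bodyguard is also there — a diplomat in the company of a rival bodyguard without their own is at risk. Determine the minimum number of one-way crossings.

5

Counting alone: each trip to the upper station takes at most 3 across and each return brings at least 1 back, so after t trips out (and t−1 returns) at most 3t − (t−1) of the 6 are across; that first reaches 6 at t = 3, so at least 5 crossings are needed.
The plan below uses exactly 5 crossings, so it is optimal:
1. bodyguard I and diplomat I cross → the upper station.
2. bodyguard I crosses ← the lower station.
3. bodyguard I, bodyguard II, and bodyguard III cross → the upper station.
4. diplomat I crosses ← the lower station.
5. diplomat I, diplomat II, and diplomat III cross → the upper station.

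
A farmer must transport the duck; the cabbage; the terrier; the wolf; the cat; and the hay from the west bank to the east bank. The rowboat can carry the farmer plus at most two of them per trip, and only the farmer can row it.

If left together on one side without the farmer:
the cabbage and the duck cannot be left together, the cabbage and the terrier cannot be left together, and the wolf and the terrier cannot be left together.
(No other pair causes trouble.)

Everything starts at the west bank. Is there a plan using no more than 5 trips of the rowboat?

Yes — this plan uses 5 crossings (≤ 5):
1. Farmer goes to the east bank with the duck and the terrier.  [the west bank: the cabbage, the cat, the hay, the wolf | the east bank: the duck, the terrier]
2. Farmer goes back to the west bank alone.  [the west bank: the cabbage, the cat, the hay, the wolf | the east bank: the duck, the terrier]
3. Farmer goes to the east bank with the cat and the hay.  [the west bank: the cabbage, the wolf | the east bank: the cat, the duck, the hay, the terrier]
4. Farmer goes back to the west bank alone.  [the west bank: the cabbage, the wolf | the east bank: the cat, the duck, the hay, the terrier]
5. Farmer goes to the east bank with the cabbage and the wolf.  [the west bank: — | the east bank: the cabbage, the cat, the duck, the hay, the terrier, the wolf]

Yes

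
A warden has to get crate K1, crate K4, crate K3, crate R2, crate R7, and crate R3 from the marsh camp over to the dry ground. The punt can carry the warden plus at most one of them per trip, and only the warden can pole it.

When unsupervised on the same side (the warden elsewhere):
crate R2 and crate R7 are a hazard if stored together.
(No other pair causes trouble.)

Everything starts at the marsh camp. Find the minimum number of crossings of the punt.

11

Counting alone: the warden can take at most 1 across per trip to the dry ground, so moving all 6 needs at least 6 loaded trips out, with a return between consecutive ones — at least 11 crossings.
The plan below uses exactly 11 crossings, so it is optimal:
1. Warden goes to the dry ground with crate R2.
2. Warden goes back to the marsh camp alone.
3. Warden goes to the dry ground with crate K1.
4. Warden goes back to the marsh camp alone.
5. Warden goes to the dry ground with crate K4.
6. Warden goes back to the marsh camp alone.
7. Warden goes to the dry ground with crate K3.
8. Warden goes back to the marsh camp alone.
9. Warden goes to the dry ground with crate R3.
10. Warden goes back to the marsh camp alone.
11. Warden goes to the dry ground with crate R7.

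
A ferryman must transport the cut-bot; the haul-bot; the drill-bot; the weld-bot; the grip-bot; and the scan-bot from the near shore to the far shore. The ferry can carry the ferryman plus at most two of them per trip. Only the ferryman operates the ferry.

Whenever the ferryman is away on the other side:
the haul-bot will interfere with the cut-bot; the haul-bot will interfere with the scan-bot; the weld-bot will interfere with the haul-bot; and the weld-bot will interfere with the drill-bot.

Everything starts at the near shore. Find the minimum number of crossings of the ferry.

7

Counting alone: the ferryman can take at most 2 across per trip to the far shore, so moving all 6 needs at least 3 loaded trips out, with a return between consecutive ones — at least 5 crossings.
The safety rule pushes this higher. Following every safe sequence of crossings, the most of the 6 that can be at the far shore as the ferry arrives there on crossing 5 is 5 — never all 6.
So no plan with fewer than 7 crossings exists, and this one achieves 7:
1. Ferryman goes to the far shore with the drill-bot and the haul-bot.  [the near shore: the cut-bot, the grip-bot, the scan-bot, the weld-bot | the far shore: the drill-bot, the haul-bot]
2. Ferryman goes back to the near shore alone.  [the near shore: the cut-bot, the grip-bot, the scan-bot, the weld-bot | the far shore: the drill-bot, the haul-bot]
3. Ferryman goes to the far shore with the grip-bot.  [the near shore: the cut-bot, the scan-bot, the weld-bot | the far shore: the drill-bot, the grip-bot, the haul-bot]
4. Ferryman goes back to the near shore alone.  [the near shore: the cut-bot, the scan-bot, the weld-bot | the far shore: the drill-bot, the grip-bot, the haul-bot]
5. Ferryman goes to the far shore with the cut-bot and the scan-bot.  [the near shore: the weld-bot | the far shore: the cut-bot, the drill-bot, the grip-bot, the haul-bot, the scan-bot]
6. Ferryman goes back to the near shore with the haul-bot.  [the near shore: the haul-bot, the weld-bot | the far shore: the cut-bot, the drill-bot, the grip-bot, the scan-bot]
7. Ferryman goes to the far shore with the haul-bot and the weld-bot.  [the near shore: — | the far shore: the cut-bot, the drill-bot, the grip-bot, the haul-bot, the scan-bot, the weld-bot]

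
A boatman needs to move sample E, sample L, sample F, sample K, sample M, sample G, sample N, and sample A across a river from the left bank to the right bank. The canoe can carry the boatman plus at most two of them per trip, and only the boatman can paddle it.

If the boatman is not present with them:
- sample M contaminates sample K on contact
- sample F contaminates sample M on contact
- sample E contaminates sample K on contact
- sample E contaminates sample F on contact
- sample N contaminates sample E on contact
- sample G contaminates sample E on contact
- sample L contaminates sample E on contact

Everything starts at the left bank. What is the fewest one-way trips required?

Counting alone: the boatman can take at most 2 across per trip to the right bank, so moving all 8 needs at least 4 loaded trips out, with a return between consecutive ones — at least 7 crossings.
The safety rule pushes this higher. Following every safe sequence of crossings, the most of the 8 that can be at the right bank as the canoe arrives there on crossings 7, 9 is 6, 7 respectively — never all 8.
So no plan with fewer than 11 crossings exists, and this one achieves 11:
1. Boatman goes to the right bank with sample E and sample M.  [the left bank: sample A, sample F, sample G, sample K, sample L, sample N | the right bank: sample E, sample M]
2. Boatman goes back to the left bank alone.  [the left bank: sample A, sample F, sample G, sample K, sample L, sample N | the right bank: sample E, sample M]
3. Boatman goes to the right bank with sample A.  [the left bank: sample F, sample G, sample K, sample L, sample N | the right bank: sample A, sample E, sample M]
4. Boatman goes back to the left bank alone.  [the left bank: sample F, sample G, sample K, sample L, sample N | the right bank: sample A, sample E, sample M]
5. Boatman goes to the right bank with sample F and sample L.  [the left bank: sample G, sample K, sample N | the right bank: sample A, sample E, sample F, sample L, sample M]
6. Boatman goes back to the left bank with sample E and sample M.  [the left bank: sample E, sample G, sample K, sample M, sample N | the right bank: sample A, sample F, sample L]
7. Boatman goes to the right bank with sample E and sample K.  [the left bank: sample G, sample M, sample N | the right bank: sample A, sample E, sample F, sample K, sample L]
8. Boatman goes back to the left bank with sample E.  [the left bank: sample E, sample G, sample M, sample N | the right bank: sample A, sample F, sample K, sample L]
9. Boatman goes to the right bank with sample G and sample N.  [the left bank: sample E, sample M | the right bank: sample A, sample F, sample G, sample K, sample L, sample N]
10. Boatman goes back to the left bank alone.  [the left bank: sample E, sample M | the right bank: sample A, sample F, sample G, sample K, sample L, sample N]
11. Boatman goes to the right bank with sample E and sample M.  [the left bank: — | the right bank: sample A, sample E, sample F, sample G, sample K, sample L, sample M, sample N]

11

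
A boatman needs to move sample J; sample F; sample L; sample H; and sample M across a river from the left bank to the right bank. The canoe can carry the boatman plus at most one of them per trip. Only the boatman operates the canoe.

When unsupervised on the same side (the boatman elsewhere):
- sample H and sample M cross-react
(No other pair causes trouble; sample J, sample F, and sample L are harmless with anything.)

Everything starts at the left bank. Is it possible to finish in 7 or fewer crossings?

Counting alone: the boatman can take at most 1 across per trip to the right bank, so moving all 5 needs at least 5 loaded trips out, with a return between consecutive ones — at least 9 crossings.
Since 7 < 9, 7 crossings cannot be enough. (The shortest complete plan in fact takes 9:)
1. Boatman goes to the right bank with sample H.
2. Boatman goes back to the left bank alone.
3. Boatman goes to the right bank with sample J.
4. Boatman goes back to the left bank alone.
5. Boatman goes to the right bank with sample F.
6. Boatman goes back to the left bank alone.
7. Boatman goes to the right bank with sample L.
8. Boatman goes back to the left bank alone.
9. Boatman goes to the right bank with sample M.

No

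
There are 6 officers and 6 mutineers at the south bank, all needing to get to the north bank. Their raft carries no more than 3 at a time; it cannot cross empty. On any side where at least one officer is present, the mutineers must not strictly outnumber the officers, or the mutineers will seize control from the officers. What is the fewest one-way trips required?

Following every safe sequence of crossings from the start, the most of the 12 that can be at the north bank as the raft arrives there on crossings 1, 3, 5 is 3, 5, 6 respectively; the best ever achieved is 6 of 12.
From crossing 7 on, no configuration arises that was not already reachable earlier: only 17 distinct safe configurations (who is on which side, and where the raft is) can ever be reached, none of them has everyone across, and every continuation just revisits them. They are: 0 officers + 0 mutineers across (raft back at the start); 0 officers + 1 mutineer across (raft there); 0 officers + 1 mutineer across (raft back at the start); 0 officers + 2 mutineers across (raft there); 0 officers + 2 mutineers across (raft back at the start); 0 officers + 3 mutineers across (raft there); 0 officers + 3 mutineers across (raft back at the start); 0 officers + 4 mutineers across (raft there); 0 officers + 4 mutineers across (raft back at the start); 0 officers + 5 mutineers across (raft there); 0 officers + 5 mutineers across (raft back at the start); 0 officers + 6 mutineers across (raft there); 1 officer + 1 mutineer across (raft there); 1 officer + 1 mutineer across (raft back at the start); 2 officers + 2 mutineers across (raft there); 2 officers + 2 mutineers across (raft back at the start); 3 officers + 3 mutineers across (raft there). So no valid plan exists.

impossible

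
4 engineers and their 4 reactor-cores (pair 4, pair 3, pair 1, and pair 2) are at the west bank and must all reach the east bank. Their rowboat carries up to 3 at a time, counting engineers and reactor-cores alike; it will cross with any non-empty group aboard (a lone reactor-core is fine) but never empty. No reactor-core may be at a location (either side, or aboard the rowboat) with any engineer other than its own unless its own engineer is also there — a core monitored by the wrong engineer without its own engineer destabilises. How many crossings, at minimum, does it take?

Counting alone: each trip to the east bank takes at most 3 across and each return brings at least 1 back, so after t trips out (and t−1 returns) at most 3t − (t−1) of the 8 are across; that first reaches 8 at t = 4, so at least 7 crossings are needed.
The safety rule pushes this higher. Following every safe sequence of crossings, the most of the 8 that can be at the east bank as the rowboat arrives there on crossing 7 is 7 — never all 8.
So no plan with fewer than 9 crossings exists, and this one achieves 9:
1. engineer 4 and reactor-core 4 cross → the east bank.
2. engineer 4 crosses ← the west bank.
3. engineer 3, engineer 4, and reactor-core 3 cross → the east bank.
4. engineer 4 and reactor-core 4 cross ← the west bank.
5. engineer 1, engineer 2, and engineer 4 cross → the east bank.
6. reactor-core 3 crosses ← the west bank.
7. reactor-core 3 and reactor-core 4 cross → the east bank.
8. reactor-core 4 crosses ← the west bank.
9. reactor-core 1, reactor-core 2, and reactor-core 4 cross → the east bank.

9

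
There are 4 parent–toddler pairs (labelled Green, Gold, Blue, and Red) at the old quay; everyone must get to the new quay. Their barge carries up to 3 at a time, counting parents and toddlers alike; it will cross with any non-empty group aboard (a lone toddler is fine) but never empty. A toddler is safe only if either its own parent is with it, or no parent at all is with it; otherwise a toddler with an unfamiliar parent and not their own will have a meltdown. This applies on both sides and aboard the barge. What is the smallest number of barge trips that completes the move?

Counting alone: each trip to the new quay takes at most 3 across and each return brings at least 1 back, so after t trips out (and t−1 returns) at most 3t − (t−1) of the 8 are across; that first reaches 8 at t = 4, so at least 7 crossings are needed.
The safety rule pushes this higher. Following every safe sequence of crossings, the most of the 8 that can be at the new quay as the barge arrives there on crossing 7 is 7 — never all 8.
So no plan with fewer than 9 crossings exists, and this one achieves 9:
1. parent Green and toddler Green cross → the new quay.
2. parent Green crosses ← the old quay.
3. parent Gold, parent Green, and toddler Gold cross → the new quay.
4. parent Green and toddler Green cross ← the old quay.
5. parent Blue, parent Green, and parent Red cross → the new quay.
6. toddler Gold crosses ← the old quay.
7. toddler Gold and toddler Green cross → the new quay.
8. toddler Green crosses ← the old quay.
9. toddler Blue, toddler Green, and toddler Red cross → the new quay.

9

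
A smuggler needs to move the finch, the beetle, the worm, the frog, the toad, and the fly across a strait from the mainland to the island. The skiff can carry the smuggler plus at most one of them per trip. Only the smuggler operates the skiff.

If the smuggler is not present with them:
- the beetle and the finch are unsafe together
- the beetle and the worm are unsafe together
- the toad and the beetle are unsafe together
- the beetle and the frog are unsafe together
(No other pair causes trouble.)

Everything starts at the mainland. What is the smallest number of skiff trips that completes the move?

impossible

Following every safe sequence of crossings from the start, the most of the 6 that can be at the island as the skiff arrives there on crossings 1, 3, 5 is 1, 2, 3 respectively; the best ever achieved is 3 of 6.
From crossing 7 on, no configuration arises that was not already reachable earlier: only 22 distinct safe configurations (who is on which side, and where the skiff is) can ever be reached, none of them has everyone across, and every continuation just revisits them. So no valid plan exists.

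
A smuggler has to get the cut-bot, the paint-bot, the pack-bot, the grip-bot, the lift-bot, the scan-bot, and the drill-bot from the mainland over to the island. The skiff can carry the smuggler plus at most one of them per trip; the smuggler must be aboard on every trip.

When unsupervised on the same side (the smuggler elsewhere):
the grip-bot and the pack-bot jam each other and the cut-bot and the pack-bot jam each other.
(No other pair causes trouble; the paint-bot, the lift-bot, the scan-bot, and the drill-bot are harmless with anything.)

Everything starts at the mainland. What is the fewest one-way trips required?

Counting alone: the smuggler can take at most 1 across per trip to the island, so moving all 7 needs at least 7 loaded trips out, with a return between consecutive ones — at least 13 crossings.
The safety rule pushes this higher. Following every safe sequence of crossings, the most of the 7 that can be at the island as the skiff arrives there on crossing 13 is 6 — never all 7.
So no plan with fewer than 15 crossings exists, and this one achieves 15:
1. Smuggler goes to the island with the pack-bot.  [the mainland: the cut-bot, the drill-bot, the grip-bot, the lift-bot, the paint-bot, the scan-bot | the island: the pack-bot]
2. Smuggler goes back to the mainland alone.  [the mainland: the cut-bot, the drill-bot, the grip-bot, the lift-bot, the paint-bot, the scan-bot | the island: the pack-bot]
3. Smuggler goes to the island with the cut-bot.  [the mainland: the drill-bot, the grip-bot, the lift-bot, the paint-bot, the scan-bot | the island: the cut-bot, the pack-bot]
4. Smuggler goes back to the mainland with the pack-bot.  [the mainland: the drill-bot, the grip-bot, the lift-bot, the pack-bot, the paint-bot, the scan-bot | the island: the cut-bot]
5. Smuggler goes to the island with the grip-bot.  [the mainland: the drill-bot, the lift-bot, the pack-bot, the paint-bot, the scan-bot | the island: the cut-bot, the grip-bot]
6. Smuggler goes back to the mainland alone.  [the mainland: the drill-bot, the lift-bot, the pack-bot, the paint-bot, the scan-bot | the island: the cut-bot, the grip-bot]
7. Smuggler goes to the island with the paint-bot.  [the mainland: the drill-bot, the lift-bot, the pack-bot, the scan-bot | the island: the cut-bot, the grip-bot, the paint-bot]
8. Smuggler goes back to the mainland alone.  [the mainland: the drill-bot, the lift-bot, the pack-bot, the scan-bot | the island: the cut-bot, the grip-bot, the paint-bot]
9. Smuggler goes to the island with the lift-bot.  [the mainland: the drill-bot, the pack-bot, the scan-bot | the island: the cut-bot, the grip-bot, the lift-bot, the paint-bot]
10. Smuggler goes back to the mainland alone.  [the mainland: the drill-bot, the pack-bot, the scan-bot | the island: the cut-bot, the grip-bot, the lift-bot, the paint-bot]
11. Smuggler goes to the island with the scan-bot.  [the mainland: the drill-bot, the pack-bot | the island: the cut-bot, the grip-bot, the lift-bot, the paint-bot, the scan-bot]
12. Smuggler goes back to the mainland alone.  [the mainland: the drill-bot, the pack-bot | the island: the cut-bot, the grip-bot, the lift-bot, the paint-bot, the scan-bot]
13. Smuggler goes to the island with the drill-bot.  [the mainland: the pack-bot | the island: the cut-bot, the drill-bot, the grip-bot, the lift-bot, the paint-bot, the scan-bot]
14. Smuggler goes back to the mainland alone.  [the mainland: the pack-bot | the island: the cut-bot, the drill-bot, the grip-bot, the lift-bot, the paint-bot, the scan-bot]
15. Smuggler goes to the island with the pack-bot.  [the mainland: — | the island: the cut-bot, the drill-bot, the grip-bot, the lift-bot, the pack-bot, the paint-bot, the scan-bot]

15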